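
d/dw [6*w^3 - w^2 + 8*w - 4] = 18*w^2 - 2*w + 8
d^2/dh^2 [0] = 0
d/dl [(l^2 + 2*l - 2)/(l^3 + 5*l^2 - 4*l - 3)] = (-l^4 - 4*l^3 - 8*l^2 + 14*l - 14)/(l^6 + 10*l^5 + 17*l^4 - 46*l^3 - 14*l^2 + 24*l + 9)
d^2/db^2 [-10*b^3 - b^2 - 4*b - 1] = -60*b - 2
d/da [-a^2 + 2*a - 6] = 2 - 2*a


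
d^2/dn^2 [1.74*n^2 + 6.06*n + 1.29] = 3.48000000000000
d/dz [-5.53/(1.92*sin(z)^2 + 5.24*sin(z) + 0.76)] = (21.2352*sin(z) + 28.9772)*cos(z)/(1.92*sin(z)^2 + 5.24*sin(z) + 0.76)^2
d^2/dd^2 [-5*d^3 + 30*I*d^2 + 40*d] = -30*d + 60*I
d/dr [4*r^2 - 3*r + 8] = 8*r - 3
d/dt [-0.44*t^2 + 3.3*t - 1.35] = 3.3 - 0.88*t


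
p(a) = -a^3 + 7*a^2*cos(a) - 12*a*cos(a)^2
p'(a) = -7*a^2*sin(a) - 3*a^2 + 24*a*sin(a)*cos(a) + 14*a*cos(a) - 12*cos(a)^2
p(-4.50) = 63.64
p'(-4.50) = -164.31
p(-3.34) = -0.77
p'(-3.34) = 0.94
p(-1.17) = 7.48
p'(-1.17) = 6.59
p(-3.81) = 3.72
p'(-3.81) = -27.58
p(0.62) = -2.98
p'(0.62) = 3.44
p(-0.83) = 8.36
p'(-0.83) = -1.90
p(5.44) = -52.09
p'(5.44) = 46.42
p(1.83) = -13.58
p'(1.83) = -50.94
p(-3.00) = -0.09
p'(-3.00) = 1.65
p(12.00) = -979.94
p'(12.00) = 111.68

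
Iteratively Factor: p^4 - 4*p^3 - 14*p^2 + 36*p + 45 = (p - 3)*(p^3 - p^2 - 17*p - 15) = (p - 3)*(p + 3)*(p^2 - 4*p - 5) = (p - 5)*(p - 3)*(p + 3)*(p + 1)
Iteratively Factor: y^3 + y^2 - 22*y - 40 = (y + 2)*(y^2 - y - 20) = (y - 5)*(y + 2)*(y + 4)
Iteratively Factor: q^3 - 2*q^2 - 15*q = (q - 5)*(q^2 + 3*q) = q*(q - 5)*(q + 3)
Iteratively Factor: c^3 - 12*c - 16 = (c + 2)*(c^2 - 2*c - 8) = (c - 4)*(c + 2)*(c + 2)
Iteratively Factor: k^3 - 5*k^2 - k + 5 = (k - 5)*(k^2 - 1) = (k - 5)*(k + 1)*(k - 1)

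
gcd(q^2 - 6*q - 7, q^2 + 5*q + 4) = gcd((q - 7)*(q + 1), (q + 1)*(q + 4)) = q + 1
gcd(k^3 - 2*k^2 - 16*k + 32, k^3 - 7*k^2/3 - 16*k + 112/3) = k^2 - 16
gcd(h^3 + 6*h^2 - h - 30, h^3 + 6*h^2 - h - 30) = h^3 + 6*h^2 - h - 30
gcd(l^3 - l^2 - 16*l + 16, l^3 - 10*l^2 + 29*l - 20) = l^2 - 5*l + 4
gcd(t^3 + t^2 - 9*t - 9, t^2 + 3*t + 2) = t + 1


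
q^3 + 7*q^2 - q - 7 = (q - 1)*(q + 1)*(q + 7)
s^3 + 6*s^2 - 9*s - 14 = (s - 2)*(s + 1)*(s + 7)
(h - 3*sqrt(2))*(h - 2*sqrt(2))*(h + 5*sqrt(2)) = h^3 - 38*h + 60*sqrt(2)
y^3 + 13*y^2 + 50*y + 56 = (y + 2)*(y + 4)*(y + 7)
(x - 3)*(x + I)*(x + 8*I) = x^3 - 3*x^2 + 9*I*x^2 - 8*x - 27*I*x + 24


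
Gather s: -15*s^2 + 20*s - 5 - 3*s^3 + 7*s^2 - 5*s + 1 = -3*s^3 - 8*s^2 + 15*s - 4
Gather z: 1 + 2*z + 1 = 2*z + 2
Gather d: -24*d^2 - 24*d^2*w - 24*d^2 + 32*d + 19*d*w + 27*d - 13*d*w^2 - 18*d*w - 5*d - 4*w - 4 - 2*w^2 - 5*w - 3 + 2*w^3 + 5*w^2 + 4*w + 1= d^2*(-24*w - 48) + d*(-13*w^2 + w + 54) + 2*w^3 + 3*w^2 - 5*w - 6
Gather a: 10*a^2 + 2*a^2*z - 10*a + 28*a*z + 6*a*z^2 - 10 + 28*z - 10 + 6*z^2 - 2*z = a^2*(2*z + 10) + a*(6*z^2 + 28*z - 10) + 6*z^2 + 26*z - 20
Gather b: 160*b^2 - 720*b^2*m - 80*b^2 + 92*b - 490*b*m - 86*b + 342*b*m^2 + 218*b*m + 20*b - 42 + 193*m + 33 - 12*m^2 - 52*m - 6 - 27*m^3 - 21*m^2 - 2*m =b^2*(80 - 720*m) + b*(342*m^2 - 272*m + 26) - 27*m^3 - 33*m^2 + 139*m - 15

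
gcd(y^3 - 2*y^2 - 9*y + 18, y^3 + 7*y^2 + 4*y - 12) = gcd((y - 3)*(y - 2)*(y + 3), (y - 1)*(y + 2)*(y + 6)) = 1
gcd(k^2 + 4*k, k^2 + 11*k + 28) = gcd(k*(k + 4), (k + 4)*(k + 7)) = k + 4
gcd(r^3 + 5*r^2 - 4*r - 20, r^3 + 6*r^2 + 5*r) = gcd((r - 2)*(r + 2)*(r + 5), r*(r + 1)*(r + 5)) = r + 5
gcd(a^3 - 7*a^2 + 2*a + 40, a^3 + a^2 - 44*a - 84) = a + 2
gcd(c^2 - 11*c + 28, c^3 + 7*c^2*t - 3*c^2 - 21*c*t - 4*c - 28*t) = c - 4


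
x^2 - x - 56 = (x - 8)*(x + 7)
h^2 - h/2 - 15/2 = (h - 3)*(h + 5/2)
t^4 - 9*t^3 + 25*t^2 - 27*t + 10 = (t - 5)*(t - 2)*(t - 1)^2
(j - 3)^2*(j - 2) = j^3 - 8*j^2 + 21*j - 18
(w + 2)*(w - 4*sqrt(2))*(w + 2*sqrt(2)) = w^3 - 2*sqrt(2)*w^2 + 2*w^2 - 16*w - 4*sqrt(2)*w - 32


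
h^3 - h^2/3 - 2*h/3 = h*(h - 1)*(h + 2/3)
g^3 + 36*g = g*(g - 6*I)*(g + 6*I)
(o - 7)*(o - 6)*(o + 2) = o^3 - 11*o^2 + 16*o + 84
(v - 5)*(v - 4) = v^2 - 9*v + 20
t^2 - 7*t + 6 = (t - 6)*(t - 1)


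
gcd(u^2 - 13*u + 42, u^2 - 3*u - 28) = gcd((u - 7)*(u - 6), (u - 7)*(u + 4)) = u - 7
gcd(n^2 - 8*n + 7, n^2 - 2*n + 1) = n - 1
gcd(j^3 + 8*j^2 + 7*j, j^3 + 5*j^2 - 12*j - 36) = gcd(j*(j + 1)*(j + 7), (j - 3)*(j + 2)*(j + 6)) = 1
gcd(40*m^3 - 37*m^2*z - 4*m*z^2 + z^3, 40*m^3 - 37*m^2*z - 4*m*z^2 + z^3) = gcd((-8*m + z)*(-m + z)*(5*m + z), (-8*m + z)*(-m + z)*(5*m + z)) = 40*m^3 - 37*m^2*z - 4*m*z^2 + z^3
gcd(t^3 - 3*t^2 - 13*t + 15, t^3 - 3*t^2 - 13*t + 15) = t^3 - 3*t^2 - 13*t + 15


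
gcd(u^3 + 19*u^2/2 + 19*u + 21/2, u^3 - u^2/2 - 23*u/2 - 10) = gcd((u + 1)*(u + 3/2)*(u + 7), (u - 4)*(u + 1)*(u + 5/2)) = u + 1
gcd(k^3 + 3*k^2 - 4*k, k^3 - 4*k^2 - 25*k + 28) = k^2 + 3*k - 4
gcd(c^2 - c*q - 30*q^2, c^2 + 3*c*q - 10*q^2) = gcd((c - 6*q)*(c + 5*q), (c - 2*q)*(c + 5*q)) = c + 5*q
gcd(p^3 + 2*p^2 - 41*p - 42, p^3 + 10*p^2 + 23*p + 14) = p^2 + 8*p + 7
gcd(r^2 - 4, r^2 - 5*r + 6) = r - 2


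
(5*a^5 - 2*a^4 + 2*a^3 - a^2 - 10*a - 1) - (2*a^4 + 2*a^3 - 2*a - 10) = 5*a^5 - 4*a^4 - a^2 - 8*a + 9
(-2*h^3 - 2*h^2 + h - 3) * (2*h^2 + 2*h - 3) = -4*h^5 - 8*h^4 + 4*h^3 + 2*h^2 - 9*h + 9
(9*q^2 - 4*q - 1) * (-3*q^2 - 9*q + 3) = -27*q^4 - 69*q^3 + 66*q^2 - 3*q - 3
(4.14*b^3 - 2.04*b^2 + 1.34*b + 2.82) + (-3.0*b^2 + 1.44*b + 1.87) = 4.14*b^3 - 5.04*b^2 + 2.78*b + 4.69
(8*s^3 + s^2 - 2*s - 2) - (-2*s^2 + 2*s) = 8*s^3 + 3*s^2 - 4*s - 2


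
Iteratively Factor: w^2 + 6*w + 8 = (w + 4)*(w + 2)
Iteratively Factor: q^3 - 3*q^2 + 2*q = (q - 2)*(q^2 - q) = (q - 2)*(q - 1)*(q)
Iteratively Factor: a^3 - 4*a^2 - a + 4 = (a + 1)*(a^2 - 5*a + 4) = (a - 1)*(a + 1)*(a - 4)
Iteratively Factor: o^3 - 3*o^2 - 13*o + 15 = (o - 1)*(o^2 - 2*o - 15) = (o - 1)*(o + 3)*(o - 5)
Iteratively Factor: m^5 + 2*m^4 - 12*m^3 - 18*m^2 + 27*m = (m)*(m^4 + 2*m^3 - 12*m^2 - 18*m + 27) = m*(m + 3)*(m^3 - m^2 - 9*m + 9) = m*(m - 1)*(m + 3)*(m^2 - 9) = m*(m - 3)*(m - 1)*(m + 3)*(m + 3)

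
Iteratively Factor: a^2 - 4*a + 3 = (a - 3)*(a - 1)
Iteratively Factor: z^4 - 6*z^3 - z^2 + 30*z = (z + 2)*(z^3 - 8*z^2 + 15*z) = (z - 5)*(z + 2)*(z^2 - 3*z) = (z - 5)*(z - 3)*(z + 2)*(z)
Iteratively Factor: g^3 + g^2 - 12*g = (g - 3)*(g^2 + 4*g) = g*(g - 3)*(g + 4)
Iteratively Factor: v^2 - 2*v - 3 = (v - 3)*(v + 1)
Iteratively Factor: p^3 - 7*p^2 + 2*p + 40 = (p - 5)*(p^2 - 2*p - 8) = (p - 5)*(p - 4)*(p + 2)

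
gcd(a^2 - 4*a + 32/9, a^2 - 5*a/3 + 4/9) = a - 4/3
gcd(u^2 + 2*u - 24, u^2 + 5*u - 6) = u + 6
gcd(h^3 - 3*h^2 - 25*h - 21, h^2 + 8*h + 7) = h + 1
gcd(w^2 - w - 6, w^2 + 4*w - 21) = w - 3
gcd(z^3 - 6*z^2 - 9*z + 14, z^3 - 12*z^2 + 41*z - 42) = z - 7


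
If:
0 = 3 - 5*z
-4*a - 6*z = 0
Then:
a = -9/10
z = 3/5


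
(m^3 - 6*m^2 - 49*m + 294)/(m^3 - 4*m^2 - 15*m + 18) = (m^2 - 49)/(m^2 + 2*m - 3)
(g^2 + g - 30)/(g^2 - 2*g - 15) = (g + 6)/(g + 3)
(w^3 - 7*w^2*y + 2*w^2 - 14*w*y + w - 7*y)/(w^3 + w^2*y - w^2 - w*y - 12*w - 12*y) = (-w^3 + 7*w^2*y - 2*w^2 + 14*w*y - w + 7*y)/(-w^3 - w^2*y + w^2 + w*y + 12*w + 12*y)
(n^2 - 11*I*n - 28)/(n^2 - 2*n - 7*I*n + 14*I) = (n - 4*I)/(n - 2)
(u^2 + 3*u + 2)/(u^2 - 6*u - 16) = (u + 1)/(u - 8)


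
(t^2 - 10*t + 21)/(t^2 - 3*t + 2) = (t^2 - 10*t + 21)/(t^2 - 3*t + 2)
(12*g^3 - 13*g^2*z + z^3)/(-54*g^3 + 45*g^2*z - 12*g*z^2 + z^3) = (-4*g^2 + 3*g*z + z^2)/(18*g^2 - 9*g*z + z^2)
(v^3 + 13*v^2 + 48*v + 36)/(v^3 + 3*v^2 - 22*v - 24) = (v + 6)/(v - 4)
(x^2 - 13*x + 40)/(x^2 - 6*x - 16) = (x - 5)/(x + 2)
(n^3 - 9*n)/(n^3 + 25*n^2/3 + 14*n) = 3*(n^2 - 9)/(3*n^2 + 25*n + 42)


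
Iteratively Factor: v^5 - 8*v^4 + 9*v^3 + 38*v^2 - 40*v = (v - 5)*(v^4 - 3*v^3 - 6*v^2 + 8*v) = (v - 5)*(v - 4)*(v^3 + v^2 - 2*v) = v*(v - 5)*(v - 4)*(v^2 + v - 2) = v*(v - 5)*(v - 4)*(v + 2)*(v - 1)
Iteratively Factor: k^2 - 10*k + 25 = (k - 5)*(k - 5)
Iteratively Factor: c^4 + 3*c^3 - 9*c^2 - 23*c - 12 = (c - 3)*(c^3 + 6*c^2 + 9*c + 4) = (c - 3)*(c + 1)*(c^2 + 5*c + 4) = (c - 3)*(c + 1)^2*(c + 4)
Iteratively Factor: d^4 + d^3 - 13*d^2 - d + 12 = (d + 1)*(d^3 - 13*d + 12) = (d - 1)*(d + 1)*(d^2 + d - 12) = (d - 1)*(d + 1)*(d + 4)*(d - 3)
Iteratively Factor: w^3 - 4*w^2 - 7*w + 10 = (w + 2)*(w^2 - 6*w + 5) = (w - 1)*(w + 2)*(w - 5)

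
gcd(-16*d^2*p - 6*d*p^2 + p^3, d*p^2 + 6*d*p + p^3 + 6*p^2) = p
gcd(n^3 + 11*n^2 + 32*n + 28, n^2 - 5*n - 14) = n + 2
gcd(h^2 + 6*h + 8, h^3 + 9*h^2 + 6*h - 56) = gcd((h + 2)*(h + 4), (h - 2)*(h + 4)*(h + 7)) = h + 4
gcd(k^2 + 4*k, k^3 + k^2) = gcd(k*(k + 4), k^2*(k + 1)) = k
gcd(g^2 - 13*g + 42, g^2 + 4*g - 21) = 1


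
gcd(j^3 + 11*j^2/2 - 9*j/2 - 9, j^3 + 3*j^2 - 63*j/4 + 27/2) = j^2 + 9*j/2 - 9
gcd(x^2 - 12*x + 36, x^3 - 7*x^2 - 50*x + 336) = x - 6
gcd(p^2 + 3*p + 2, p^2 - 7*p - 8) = p + 1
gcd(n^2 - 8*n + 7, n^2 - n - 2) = 1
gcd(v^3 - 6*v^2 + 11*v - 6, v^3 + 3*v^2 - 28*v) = 1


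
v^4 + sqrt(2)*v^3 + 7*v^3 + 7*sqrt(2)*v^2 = v^2*(v + 7)*(v + sqrt(2))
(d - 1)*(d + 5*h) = d^2 + 5*d*h - d - 5*h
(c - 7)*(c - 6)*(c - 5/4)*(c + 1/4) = c^4 - 14*c^3 + 875*c^2/16 - 607*c/16 - 105/8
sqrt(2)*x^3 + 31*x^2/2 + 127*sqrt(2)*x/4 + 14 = (x + 7*sqrt(2)/2)*(x + 4*sqrt(2))*(sqrt(2)*x + 1/2)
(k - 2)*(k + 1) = k^2 - k - 2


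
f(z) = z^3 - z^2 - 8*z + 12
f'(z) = 3*z^2 - 2*z - 8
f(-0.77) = 17.11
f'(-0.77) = -4.68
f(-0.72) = 16.87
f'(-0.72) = -5.00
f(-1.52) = 18.34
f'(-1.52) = 1.97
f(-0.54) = 15.87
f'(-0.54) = -6.05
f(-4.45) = -60.32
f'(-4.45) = 60.31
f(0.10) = 11.19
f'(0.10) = -8.17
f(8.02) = 399.37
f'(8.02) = 168.92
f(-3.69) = -22.34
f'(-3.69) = 40.23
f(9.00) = 588.00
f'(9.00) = 217.00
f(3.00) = 6.00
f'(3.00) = 13.00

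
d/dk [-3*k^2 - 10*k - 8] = -6*k - 10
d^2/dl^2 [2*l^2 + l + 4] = 4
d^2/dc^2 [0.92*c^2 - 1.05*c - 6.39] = 1.84000000000000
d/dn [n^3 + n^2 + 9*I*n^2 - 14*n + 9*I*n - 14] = 3*n^2 + n*(2 + 18*I) - 14 + 9*I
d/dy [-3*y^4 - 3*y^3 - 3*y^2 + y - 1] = -12*y^3 - 9*y^2 - 6*y + 1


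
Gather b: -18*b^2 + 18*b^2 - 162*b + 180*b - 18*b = 0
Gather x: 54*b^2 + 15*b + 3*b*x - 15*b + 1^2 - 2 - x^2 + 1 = 54*b^2 + 3*b*x - x^2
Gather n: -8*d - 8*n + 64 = -8*d - 8*n + 64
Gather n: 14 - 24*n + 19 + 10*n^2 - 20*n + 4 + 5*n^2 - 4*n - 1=15*n^2 - 48*n + 36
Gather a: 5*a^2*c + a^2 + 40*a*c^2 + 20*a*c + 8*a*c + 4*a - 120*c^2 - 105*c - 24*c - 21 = a^2*(5*c + 1) + a*(40*c^2 + 28*c + 4) - 120*c^2 - 129*c - 21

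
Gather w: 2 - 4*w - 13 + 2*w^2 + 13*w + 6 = 2*w^2 + 9*w - 5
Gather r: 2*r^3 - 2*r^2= 2*r^3 - 2*r^2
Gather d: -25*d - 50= -25*d - 50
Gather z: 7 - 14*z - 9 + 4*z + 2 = -10*z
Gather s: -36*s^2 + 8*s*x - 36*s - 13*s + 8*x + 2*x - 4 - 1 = -36*s^2 + s*(8*x - 49) + 10*x - 5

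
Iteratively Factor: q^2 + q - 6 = (q + 3)*(q - 2)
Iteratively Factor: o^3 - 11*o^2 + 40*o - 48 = (o - 4)*(o^2 - 7*o + 12) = (o - 4)^2*(o - 3)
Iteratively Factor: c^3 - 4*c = (c)*(c^2 - 4) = c*(c - 2)*(c + 2)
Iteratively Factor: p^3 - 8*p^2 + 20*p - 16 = (p - 4)*(p^2 - 4*p + 4) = (p - 4)*(p - 2)*(p - 2)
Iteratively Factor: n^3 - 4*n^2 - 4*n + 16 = (n - 4)*(n^2 - 4) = (n - 4)*(n - 2)*(n + 2)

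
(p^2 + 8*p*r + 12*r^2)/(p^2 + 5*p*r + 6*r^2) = (p + 6*r)/(p + 3*r)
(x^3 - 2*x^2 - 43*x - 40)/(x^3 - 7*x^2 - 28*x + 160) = (x + 1)/(x - 4)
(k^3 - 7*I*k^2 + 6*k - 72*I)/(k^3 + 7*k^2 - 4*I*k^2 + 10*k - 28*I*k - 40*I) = (k^2 - 3*I*k + 18)/(k^2 + 7*k + 10)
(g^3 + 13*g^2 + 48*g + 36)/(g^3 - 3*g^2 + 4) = (g^2 + 12*g + 36)/(g^2 - 4*g + 4)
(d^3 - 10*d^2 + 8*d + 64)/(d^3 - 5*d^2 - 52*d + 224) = (d + 2)/(d + 7)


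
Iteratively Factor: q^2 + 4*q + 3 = (q + 3)*(q + 1)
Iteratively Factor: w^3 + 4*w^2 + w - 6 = (w + 3)*(w^2 + w - 2) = (w + 2)*(w + 3)*(w - 1)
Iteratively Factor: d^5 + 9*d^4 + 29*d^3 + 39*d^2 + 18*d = (d + 3)*(d^4 + 6*d^3 + 11*d^2 + 6*d) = (d + 1)*(d + 3)*(d^3 + 5*d^2 + 6*d) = (d + 1)*(d + 2)*(d + 3)*(d^2 + 3*d) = d*(d + 1)*(d + 2)*(d + 3)*(d + 3)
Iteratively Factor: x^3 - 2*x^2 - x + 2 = (x - 1)*(x^2 - x - 2) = (x - 1)*(x + 1)*(x - 2)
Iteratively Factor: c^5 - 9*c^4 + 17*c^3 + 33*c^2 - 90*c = (c + 2)*(c^4 - 11*c^3 + 39*c^2 - 45*c) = (c - 5)*(c + 2)*(c^3 - 6*c^2 + 9*c) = (c - 5)*(c - 3)*(c + 2)*(c^2 - 3*c) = (c - 5)*(c - 3)^2*(c + 2)*(c)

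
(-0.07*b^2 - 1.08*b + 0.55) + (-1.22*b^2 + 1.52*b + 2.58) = -1.29*b^2 + 0.44*b + 3.13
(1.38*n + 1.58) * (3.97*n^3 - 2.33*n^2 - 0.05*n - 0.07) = 5.4786*n^4 + 3.0572*n^3 - 3.7504*n^2 - 0.1756*n - 0.1106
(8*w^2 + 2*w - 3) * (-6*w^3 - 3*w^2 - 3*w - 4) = -48*w^5 - 36*w^4 - 12*w^3 - 29*w^2 + w + 12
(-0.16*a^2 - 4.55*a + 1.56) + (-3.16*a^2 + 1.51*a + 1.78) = -3.32*a^2 - 3.04*a + 3.34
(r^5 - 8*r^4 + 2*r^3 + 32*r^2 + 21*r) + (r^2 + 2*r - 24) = r^5 - 8*r^4 + 2*r^3 + 33*r^2 + 23*r - 24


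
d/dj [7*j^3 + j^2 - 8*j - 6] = 21*j^2 + 2*j - 8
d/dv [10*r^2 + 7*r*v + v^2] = 7*r + 2*v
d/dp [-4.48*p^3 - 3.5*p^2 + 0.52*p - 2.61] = -13.44*p^2 - 7.0*p + 0.52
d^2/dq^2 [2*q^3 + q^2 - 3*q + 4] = 12*q + 2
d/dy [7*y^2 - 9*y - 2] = 14*y - 9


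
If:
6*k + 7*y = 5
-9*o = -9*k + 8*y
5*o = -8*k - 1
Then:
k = 137/1059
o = -431/1059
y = 213/353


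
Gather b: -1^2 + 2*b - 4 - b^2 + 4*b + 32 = -b^2 + 6*b + 27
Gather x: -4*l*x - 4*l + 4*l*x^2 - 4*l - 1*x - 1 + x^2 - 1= -8*l + x^2*(4*l + 1) + x*(-4*l - 1) - 2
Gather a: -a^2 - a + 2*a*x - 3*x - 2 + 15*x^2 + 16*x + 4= -a^2 + a*(2*x - 1) + 15*x^2 + 13*x + 2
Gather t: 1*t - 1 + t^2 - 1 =t^2 + t - 2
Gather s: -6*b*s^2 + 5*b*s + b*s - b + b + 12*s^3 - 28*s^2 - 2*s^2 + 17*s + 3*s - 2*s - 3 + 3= 12*s^3 + s^2*(-6*b - 30) + s*(6*b + 18)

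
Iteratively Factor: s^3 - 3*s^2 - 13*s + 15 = (s - 5)*(s^2 + 2*s - 3) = (s - 5)*(s + 3)*(s - 1)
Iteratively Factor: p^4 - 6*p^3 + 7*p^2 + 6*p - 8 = (p - 4)*(p^3 - 2*p^2 - p + 2) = (p - 4)*(p - 1)*(p^2 - p - 2) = (p - 4)*(p - 1)*(p + 1)*(p - 2)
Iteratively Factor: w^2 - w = (w - 1)*(w)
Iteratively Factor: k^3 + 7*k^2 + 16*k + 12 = (k + 2)*(k^2 + 5*k + 6) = (k + 2)^2*(k + 3)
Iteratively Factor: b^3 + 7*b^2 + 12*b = (b)*(b^2 + 7*b + 12) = b*(b + 3)*(b + 4)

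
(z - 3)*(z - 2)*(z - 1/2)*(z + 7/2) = z^4 - 2*z^3 - 43*z^2/4 + 107*z/4 - 21/2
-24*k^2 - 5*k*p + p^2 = (-8*k + p)*(3*k + p)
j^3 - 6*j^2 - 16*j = j*(j - 8)*(j + 2)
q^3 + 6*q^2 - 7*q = q*(q - 1)*(q + 7)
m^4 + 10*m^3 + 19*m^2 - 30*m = m*(m - 1)*(m + 5)*(m + 6)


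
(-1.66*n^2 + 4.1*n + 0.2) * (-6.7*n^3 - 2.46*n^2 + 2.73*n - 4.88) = 11.122*n^5 - 23.3864*n^4 - 15.9578*n^3 + 18.8018*n^2 - 19.462*n - 0.976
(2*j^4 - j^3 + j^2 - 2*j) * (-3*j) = -6*j^5 + 3*j^4 - 3*j^3 + 6*j^2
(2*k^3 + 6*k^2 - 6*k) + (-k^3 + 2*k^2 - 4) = k^3 + 8*k^2 - 6*k - 4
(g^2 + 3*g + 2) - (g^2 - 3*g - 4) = 6*g + 6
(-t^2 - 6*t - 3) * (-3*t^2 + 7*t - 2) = 3*t^4 + 11*t^3 - 31*t^2 - 9*t + 6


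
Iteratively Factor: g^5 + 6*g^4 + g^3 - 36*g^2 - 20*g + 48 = (g + 3)*(g^4 + 3*g^3 - 8*g^2 - 12*g + 16) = (g - 1)*(g + 3)*(g^3 + 4*g^2 - 4*g - 16) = (g - 2)*(g - 1)*(g + 3)*(g^2 + 6*g + 8) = (g - 2)*(g - 1)*(g + 2)*(g + 3)*(g + 4)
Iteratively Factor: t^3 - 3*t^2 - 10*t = (t + 2)*(t^2 - 5*t) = t*(t + 2)*(t - 5)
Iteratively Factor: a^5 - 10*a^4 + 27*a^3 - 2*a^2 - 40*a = (a - 2)*(a^4 - 8*a^3 + 11*a^2 + 20*a) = (a - 5)*(a - 2)*(a^3 - 3*a^2 - 4*a) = (a - 5)*(a - 2)*(a + 1)*(a^2 - 4*a) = (a - 5)*(a - 4)*(a - 2)*(a + 1)*(a)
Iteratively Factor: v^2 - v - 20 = (v + 4)*(v - 5)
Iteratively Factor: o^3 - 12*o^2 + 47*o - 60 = (o - 3)*(o^2 - 9*o + 20) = (o - 4)*(o - 3)*(o - 5)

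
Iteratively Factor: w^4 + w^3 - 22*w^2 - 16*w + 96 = (w + 4)*(w^3 - 3*w^2 - 10*w + 24) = (w - 4)*(w + 4)*(w^2 + w - 6) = (w - 4)*(w + 3)*(w + 4)*(w - 2)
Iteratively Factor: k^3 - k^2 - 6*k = (k)*(k^2 - k - 6) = k*(k - 3)*(k + 2)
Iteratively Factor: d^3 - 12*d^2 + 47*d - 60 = (d - 3)*(d^2 - 9*d + 20) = (d - 4)*(d - 3)*(d - 5)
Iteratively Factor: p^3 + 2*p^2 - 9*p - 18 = (p - 3)*(p^2 + 5*p + 6) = (p - 3)*(p + 3)*(p + 2)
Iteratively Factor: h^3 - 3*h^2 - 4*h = (h - 4)*(h^2 + h) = h*(h - 4)*(h + 1)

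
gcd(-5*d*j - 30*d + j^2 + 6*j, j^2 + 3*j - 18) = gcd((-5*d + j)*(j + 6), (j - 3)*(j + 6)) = j + 6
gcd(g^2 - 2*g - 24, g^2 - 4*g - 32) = g + 4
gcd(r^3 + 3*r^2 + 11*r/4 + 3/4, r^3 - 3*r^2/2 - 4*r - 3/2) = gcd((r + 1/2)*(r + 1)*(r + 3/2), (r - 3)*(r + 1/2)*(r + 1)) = r^2 + 3*r/2 + 1/2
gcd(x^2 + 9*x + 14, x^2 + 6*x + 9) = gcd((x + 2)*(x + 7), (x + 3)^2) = 1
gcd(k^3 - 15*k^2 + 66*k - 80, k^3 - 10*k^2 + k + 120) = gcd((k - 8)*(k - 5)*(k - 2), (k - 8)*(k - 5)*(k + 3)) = k^2 - 13*k + 40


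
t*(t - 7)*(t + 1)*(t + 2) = t^4 - 4*t^3 - 19*t^2 - 14*t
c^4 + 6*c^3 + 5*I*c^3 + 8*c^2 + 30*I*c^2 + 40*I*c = c*(c + 2)*(c + 4)*(c + 5*I)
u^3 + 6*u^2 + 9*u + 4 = (u + 1)^2*(u + 4)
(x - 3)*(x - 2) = x^2 - 5*x + 6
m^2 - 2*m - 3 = (m - 3)*(m + 1)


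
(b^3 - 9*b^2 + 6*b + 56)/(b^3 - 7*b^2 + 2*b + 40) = (b - 7)/(b - 5)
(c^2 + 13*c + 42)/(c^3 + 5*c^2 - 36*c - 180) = (c + 7)/(c^2 - c - 30)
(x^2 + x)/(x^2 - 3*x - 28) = x*(x + 1)/(x^2 - 3*x - 28)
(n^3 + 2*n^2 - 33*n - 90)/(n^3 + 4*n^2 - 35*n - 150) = (n + 3)/(n + 5)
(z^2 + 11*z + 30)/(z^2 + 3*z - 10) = (z + 6)/(z - 2)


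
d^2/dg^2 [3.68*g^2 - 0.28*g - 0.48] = 7.36000000000000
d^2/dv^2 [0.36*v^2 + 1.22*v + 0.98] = 0.720000000000000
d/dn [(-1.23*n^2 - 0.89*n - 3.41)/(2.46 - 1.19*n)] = (1.4637*n^2 - 6.0516*n - 6.2473)/(1.4161*n^2 - 5.8548*n + 6.0516)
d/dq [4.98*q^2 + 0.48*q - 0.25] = 9.96*q + 0.48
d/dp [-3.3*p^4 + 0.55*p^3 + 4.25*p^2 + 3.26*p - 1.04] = -13.2*p^3 + 1.65*p^2 + 8.5*p + 3.26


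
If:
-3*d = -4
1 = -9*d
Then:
No Solution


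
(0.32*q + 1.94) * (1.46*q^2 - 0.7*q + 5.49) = 0.4672*q^3 + 2.6084*q^2 + 0.3988*q + 10.6506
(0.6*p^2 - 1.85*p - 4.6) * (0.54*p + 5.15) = 0.324*p^3 + 2.091*p^2 - 12.0115*p - 23.69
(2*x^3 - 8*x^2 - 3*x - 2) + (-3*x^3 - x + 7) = -x^3 - 8*x^2 - 4*x + 5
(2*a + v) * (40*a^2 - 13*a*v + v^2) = 80*a^3 + 14*a^2*v - 11*a*v^2 + v^3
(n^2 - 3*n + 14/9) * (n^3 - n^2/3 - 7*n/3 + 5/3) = n^5 - 10*n^4/3 + 2*n^3/9 + 220*n^2/27 - 233*n/27 + 70/27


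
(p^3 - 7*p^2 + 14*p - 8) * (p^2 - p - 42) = p^5 - 8*p^4 - 21*p^3 + 272*p^2 - 580*p + 336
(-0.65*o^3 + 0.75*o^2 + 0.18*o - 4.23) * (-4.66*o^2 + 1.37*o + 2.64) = 3.029*o^5 - 4.3855*o^4 - 1.5273*o^3 + 21.9384*o^2 - 5.3199*o - 11.1672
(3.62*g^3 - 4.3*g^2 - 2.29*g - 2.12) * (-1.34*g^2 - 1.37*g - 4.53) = -4.8508*g^5 + 0.8026*g^4 - 7.439*g^3 + 25.4571*g^2 + 13.2781*g + 9.6036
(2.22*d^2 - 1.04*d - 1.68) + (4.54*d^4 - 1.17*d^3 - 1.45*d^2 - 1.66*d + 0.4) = 4.54*d^4 - 1.17*d^3 + 0.77*d^2 - 2.7*d - 1.28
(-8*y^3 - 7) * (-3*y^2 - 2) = 24*y^5 + 16*y^3 + 21*y^2 + 14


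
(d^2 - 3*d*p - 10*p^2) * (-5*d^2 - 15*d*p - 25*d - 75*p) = -5*d^4 - 25*d^3 + 95*d^2*p^2 + 150*d*p^3 + 475*d*p^2 + 750*p^3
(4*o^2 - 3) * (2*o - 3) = 8*o^3 - 12*o^2 - 6*o + 9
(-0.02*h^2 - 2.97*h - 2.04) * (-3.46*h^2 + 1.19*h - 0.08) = 0.0692*h^4 + 10.2524*h^3 + 3.5257*h^2 - 2.19*h + 0.1632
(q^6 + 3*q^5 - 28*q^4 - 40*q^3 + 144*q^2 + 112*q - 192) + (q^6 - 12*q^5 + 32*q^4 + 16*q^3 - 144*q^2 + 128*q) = 2*q^6 - 9*q^5 + 4*q^4 - 24*q^3 + 240*q - 192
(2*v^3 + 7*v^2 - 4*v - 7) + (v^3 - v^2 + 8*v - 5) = 3*v^3 + 6*v^2 + 4*v - 12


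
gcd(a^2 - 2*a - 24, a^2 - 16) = a + 4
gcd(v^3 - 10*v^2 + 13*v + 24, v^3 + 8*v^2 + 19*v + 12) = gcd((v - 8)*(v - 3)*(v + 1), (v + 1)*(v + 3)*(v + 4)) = v + 1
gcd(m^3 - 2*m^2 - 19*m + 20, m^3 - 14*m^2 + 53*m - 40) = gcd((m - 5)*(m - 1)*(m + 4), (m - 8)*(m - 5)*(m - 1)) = m^2 - 6*m + 5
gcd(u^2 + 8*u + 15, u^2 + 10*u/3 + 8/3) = 1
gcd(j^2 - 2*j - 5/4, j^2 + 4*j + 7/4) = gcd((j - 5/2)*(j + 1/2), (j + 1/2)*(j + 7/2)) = j + 1/2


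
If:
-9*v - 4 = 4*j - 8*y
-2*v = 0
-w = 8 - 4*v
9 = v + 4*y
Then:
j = 7/2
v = 0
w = -8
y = 9/4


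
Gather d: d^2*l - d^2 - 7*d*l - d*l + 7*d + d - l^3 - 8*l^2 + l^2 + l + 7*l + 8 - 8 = d^2*(l - 1) + d*(8 - 8*l) - l^3 - 7*l^2 + 8*l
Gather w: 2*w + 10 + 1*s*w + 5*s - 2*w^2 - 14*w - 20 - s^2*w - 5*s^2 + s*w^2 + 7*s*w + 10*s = -5*s^2 + 15*s + w^2*(s - 2) + w*(-s^2 + 8*s - 12) - 10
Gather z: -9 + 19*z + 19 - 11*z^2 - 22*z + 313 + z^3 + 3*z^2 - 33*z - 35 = z^3 - 8*z^2 - 36*z + 288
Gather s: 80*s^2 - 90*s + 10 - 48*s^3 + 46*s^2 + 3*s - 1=-48*s^3 + 126*s^2 - 87*s + 9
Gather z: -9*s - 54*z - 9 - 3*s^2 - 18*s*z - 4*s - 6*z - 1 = -3*s^2 - 13*s + z*(-18*s - 60) - 10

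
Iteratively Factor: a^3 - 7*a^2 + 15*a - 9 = (a - 3)*(a^2 - 4*a + 3) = (a - 3)^2*(a - 1)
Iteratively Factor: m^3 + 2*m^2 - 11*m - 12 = (m + 1)*(m^2 + m - 12) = (m + 1)*(m + 4)*(m - 3)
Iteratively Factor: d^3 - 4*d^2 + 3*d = (d - 3)*(d^2 - d) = (d - 3)*(d - 1)*(d)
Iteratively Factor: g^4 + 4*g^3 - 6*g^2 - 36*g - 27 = (g + 1)*(g^3 + 3*g^2 - 9*g - 27) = (g + 1)*(g + 3)*(g^2 - 9) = (g - 3)*(g + 1)*(g + 3)*(g + 3)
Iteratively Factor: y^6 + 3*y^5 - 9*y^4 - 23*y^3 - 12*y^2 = (y)*(y^5 + 3*y^4 - 9*y^3 - 23*y^2 - 12*y) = y*(y + 4)*(y^4 - y^3 - 5*y^2 - 3*y) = y*(y + 1)*(y + 4)*(y^3 - 2*y^2 - 3*y) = y*(y + 1)^2*(y + 4)*(y^2 - 3*y) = y^2*(y + 1)^2*(y + 4)*(y - 3)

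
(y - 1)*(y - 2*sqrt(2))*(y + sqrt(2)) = y^3 - sqrt(2)*y^2 - y^2 - 4*y + sqrt(2)*y + 4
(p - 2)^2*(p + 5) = p^3 + p^2 - 16*p + 20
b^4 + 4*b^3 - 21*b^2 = b^2*(b - 3)*(b + 7)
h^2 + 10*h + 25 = (h + 5)^2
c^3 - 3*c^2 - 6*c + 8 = (c - 4)*(c - 1)*(c + 2)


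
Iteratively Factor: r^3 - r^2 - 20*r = (r)*(r^2 - r - 20) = r*(r + 4)*(r - 5)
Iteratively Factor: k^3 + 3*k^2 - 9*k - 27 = (k + 3)*(k^2 - 9) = (k + 3)^2*(k - 3)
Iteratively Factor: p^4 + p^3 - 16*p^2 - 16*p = (p + 4)*(p^3 - 3*p^2 - 4*p) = p*(p + 4)*(p^2 - 3*p - 4) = p*(p + 1)*(p + 4)*(p - 4)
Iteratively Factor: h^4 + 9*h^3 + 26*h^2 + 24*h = (h + 4)*(h^3 + 5*h^2 + 6*h) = (h + 3)*(h + 4)*(h^2 + 2*h) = (h + 2)*(h + 3)*(h + 4)*(h)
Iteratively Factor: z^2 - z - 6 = (z + 2)*(z - 3)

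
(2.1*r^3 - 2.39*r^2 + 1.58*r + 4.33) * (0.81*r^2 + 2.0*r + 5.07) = 1.701*r^5 + 2.2641*r^4 + 7.1468*r^3 - 5.45*r^2 + 16.6706*r + 21.9531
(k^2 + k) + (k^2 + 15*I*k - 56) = 2*k^2 + k + 15*I*k - 56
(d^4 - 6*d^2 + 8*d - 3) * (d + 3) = d^5 + 3*d^4 - 6*d^3 - 10*d^2 + 21*d - 9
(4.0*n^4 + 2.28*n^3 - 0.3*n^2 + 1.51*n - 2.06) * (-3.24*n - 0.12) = -12.96*n^5 - 7.8672*n^4 + 0.6984*n^3 - 4.8564*n^2 + 6.4932*n + 0.2472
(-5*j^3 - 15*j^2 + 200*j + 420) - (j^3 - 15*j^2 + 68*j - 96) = -6*j^3 + 132*j + 516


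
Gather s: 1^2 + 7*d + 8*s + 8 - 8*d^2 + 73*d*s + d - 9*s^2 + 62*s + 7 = -8*d^2 + 8*d - 9*s^2 + s*(73*d + 70) + 16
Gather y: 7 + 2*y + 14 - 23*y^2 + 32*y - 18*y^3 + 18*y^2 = -18*y^3 - 5*y^2 + 34*y + 21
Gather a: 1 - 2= -1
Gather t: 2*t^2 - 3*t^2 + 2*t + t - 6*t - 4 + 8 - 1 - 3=-t^2 - 3*t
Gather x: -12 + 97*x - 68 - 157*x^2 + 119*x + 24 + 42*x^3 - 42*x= 42*x^3 - 157*x^2 + 174*x - 56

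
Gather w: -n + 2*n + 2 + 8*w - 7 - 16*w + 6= n - 8*w + 1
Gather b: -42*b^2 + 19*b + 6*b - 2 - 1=-42*b^2 + 25*b - 3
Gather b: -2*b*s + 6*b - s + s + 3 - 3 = b*(6 - 2*s)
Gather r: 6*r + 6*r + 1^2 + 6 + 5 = 12*r + 12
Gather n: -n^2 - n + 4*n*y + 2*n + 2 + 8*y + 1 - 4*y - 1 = -n^2 + n*(4*y + 1) + 4*y + 2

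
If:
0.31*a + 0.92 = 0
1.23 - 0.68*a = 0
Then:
No Solution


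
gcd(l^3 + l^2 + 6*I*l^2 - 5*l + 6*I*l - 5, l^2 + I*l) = l + I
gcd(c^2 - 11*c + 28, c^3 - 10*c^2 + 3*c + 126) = c - 7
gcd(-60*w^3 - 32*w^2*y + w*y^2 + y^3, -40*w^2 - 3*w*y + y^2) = 5*w + y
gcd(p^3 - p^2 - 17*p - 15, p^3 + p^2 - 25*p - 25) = p^2 - 4*p - 5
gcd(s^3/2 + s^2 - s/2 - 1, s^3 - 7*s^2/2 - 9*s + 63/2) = 1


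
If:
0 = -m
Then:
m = 0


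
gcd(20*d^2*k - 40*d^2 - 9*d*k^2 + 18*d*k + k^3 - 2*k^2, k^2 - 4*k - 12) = 1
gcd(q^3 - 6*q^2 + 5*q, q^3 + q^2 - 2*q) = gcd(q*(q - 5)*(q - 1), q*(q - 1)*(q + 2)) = q^2 - q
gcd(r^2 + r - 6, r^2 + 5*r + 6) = r + 3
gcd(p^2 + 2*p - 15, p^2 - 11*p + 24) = p - 3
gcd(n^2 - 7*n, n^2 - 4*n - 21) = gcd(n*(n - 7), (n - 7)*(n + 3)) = n - 7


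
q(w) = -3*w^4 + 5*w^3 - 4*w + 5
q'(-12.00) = 22892.00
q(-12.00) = -70795.00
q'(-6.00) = 3128.00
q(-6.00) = -4939.00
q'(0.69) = -0.80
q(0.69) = 3.20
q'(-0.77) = 10.37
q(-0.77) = 4.74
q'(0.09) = -3.89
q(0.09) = 4.64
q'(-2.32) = 226.58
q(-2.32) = -135.07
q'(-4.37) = 1283.89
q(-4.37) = -1488.86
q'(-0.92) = 18.04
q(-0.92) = 2.64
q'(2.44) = -89.02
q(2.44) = -38.46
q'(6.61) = -2814.28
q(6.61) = -4304.41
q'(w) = -12*w^3 + 15*w^2 - 4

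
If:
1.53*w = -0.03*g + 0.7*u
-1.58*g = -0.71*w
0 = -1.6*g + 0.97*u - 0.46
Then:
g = 0.15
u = 0.71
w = 0.32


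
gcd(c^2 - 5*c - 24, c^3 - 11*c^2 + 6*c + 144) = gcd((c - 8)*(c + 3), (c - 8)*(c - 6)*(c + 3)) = c^2 - 5*c - 24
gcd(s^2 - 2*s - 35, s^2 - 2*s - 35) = s^2 - 2*s - 35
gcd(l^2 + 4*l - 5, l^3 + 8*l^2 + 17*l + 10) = l + 5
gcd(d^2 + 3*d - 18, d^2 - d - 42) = d + 6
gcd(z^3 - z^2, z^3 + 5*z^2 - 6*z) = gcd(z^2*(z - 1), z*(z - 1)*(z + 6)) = z^2 - z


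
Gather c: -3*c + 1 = 1 - 3*c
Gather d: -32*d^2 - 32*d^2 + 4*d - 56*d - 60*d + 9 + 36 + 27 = -64*d^2 - 112*d + 72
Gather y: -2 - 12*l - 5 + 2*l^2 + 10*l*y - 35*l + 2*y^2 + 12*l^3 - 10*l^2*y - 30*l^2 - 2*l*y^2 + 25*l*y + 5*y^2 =12*l^3 - 28*l^2 - 47*l + y^2*(7 - 2*l) + y*(-10*l^2 + 35*l) - 7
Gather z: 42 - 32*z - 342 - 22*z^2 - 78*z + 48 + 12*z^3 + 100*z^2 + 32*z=12*z^3 + 78*z^2 - 78*z - 252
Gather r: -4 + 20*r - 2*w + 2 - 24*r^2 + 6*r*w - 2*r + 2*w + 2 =-24*r^2 + r*(6*w + 18)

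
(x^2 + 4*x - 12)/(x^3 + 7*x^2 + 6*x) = (x - 2)/(x*(x + 1))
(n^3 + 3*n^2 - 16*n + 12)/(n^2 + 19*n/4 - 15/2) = 4*(n^2 - 3*n + 2)/(4*n - 5)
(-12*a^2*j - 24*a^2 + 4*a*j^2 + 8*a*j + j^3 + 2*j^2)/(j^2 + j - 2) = (-12*a^2 + 4*a*j + j^2)/(j - 1)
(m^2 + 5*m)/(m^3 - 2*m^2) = (m + 5)/(m*(m - 2))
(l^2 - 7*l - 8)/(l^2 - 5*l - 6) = (l - 8)/(l - 6)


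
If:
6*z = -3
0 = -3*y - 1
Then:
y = -1/3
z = -1/2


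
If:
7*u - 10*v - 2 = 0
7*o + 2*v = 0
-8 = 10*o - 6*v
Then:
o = -8/31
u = 342/217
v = 28/31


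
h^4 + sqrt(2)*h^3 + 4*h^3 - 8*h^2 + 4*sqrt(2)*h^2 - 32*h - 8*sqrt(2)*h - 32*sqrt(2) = (h + 4)*(h - 2*sqrt(2))*(h + sqrt(2))*(h + 2*sqrt(2))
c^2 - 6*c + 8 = (c - 4)*(c - 2)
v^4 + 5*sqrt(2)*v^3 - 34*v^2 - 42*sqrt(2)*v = v*(v - 3*sqrt(2))*(v + sqrt(2))*(v + 7*sqrt(2))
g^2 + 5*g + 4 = (g + 1)*(g + 4)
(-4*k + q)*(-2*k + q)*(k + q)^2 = 8*k^4 + 10*k^3*q - 3*k^2*q^2 - 4*k*q^3 + q^4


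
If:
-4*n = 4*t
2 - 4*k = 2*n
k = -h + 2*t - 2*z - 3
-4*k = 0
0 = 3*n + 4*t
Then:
No Solution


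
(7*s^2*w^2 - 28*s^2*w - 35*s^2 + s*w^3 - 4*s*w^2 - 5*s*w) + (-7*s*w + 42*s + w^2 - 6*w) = 7*s^2*w^2 - 28*s^2*w - 35*s^2 + s*w^3 - 4*s*w^2 - 12*s*w + 42*s + w^2 - 6*w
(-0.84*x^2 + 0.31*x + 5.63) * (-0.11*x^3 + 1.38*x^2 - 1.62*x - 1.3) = 0.0924*x^5 - 1.1933*x^4 + 1.1693*x^3 + 8.3592*x^2 - 9.5236*x - 7.319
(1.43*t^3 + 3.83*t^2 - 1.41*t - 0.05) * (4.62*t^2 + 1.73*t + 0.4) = 6.6066*t^5 + 20.1685*t^4 + 0.6837*t^3 - 1.1383*t^2 - 0.6505*t - 0.02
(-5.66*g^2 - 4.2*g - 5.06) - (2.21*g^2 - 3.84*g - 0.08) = -7.87*g^2 - 0.36*g - 4.98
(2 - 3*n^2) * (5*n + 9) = -15*n^3 - 27*n^2 + 10*n + 18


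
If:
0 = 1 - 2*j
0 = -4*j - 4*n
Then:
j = 1/2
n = -1/2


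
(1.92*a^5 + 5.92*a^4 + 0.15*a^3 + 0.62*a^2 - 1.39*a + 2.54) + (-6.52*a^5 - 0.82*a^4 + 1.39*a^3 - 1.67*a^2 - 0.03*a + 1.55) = -4.6*a^5 + 5.1*a^4 + 1.54*a^3 - 1.05*a^2 - 1.42*a + 4.09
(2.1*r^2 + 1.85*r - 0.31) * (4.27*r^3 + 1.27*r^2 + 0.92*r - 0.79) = 8.967*r^5 + 10.5665*r^4 + 2.9578*r^3 - 0.3507*r^2 - 1.7467*r + 0.2449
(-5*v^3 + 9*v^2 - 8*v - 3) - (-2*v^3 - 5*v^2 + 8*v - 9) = -3*v^3 + 14*v^2 - 16*v + 6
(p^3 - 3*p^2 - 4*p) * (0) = 0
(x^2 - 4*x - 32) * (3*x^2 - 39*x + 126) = 3*x^4 - 51*x^3 + 186*x^2 + 744*x - 4032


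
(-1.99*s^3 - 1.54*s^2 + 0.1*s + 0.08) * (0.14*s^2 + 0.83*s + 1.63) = -0.2786*s^5 - 1.8673*s^4 - 4.5079*s^3 - 2.416*s^2 + 0.2294*s + 0.1304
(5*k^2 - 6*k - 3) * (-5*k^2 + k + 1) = -25*k^4 + 35*k^3 + 14*k^2 - 9*k - 3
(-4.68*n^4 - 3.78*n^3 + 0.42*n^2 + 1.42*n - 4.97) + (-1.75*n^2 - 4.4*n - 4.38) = -4.68*n^4 - 3.78*n^3 - 1.33*n^2 - 2.98*n - 9.35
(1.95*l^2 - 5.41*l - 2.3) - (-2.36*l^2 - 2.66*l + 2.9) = 4.31*l^2 - 2.75*l - 5.2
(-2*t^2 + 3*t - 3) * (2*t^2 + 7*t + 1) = -4*t^4 - 8*t^3 + 13*t^2 - 18*t - 3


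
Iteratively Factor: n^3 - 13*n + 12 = (n - 1)*(n^2 + n - 12) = (n - 3)*(n - 1)*(n + 4)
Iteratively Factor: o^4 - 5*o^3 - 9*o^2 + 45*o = (o - 5)*(o^3 - 9*o) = (o - 5)*(o - 3)*(o^2 + 3*o) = (o - 5)*(o - 3)*(o + 3)*(o)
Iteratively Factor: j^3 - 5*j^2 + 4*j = (j - 1)*(j^2 - 4*j) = j*(j - 1)*(j - 4)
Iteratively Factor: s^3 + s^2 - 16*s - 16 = (s - 4)*(s^2 + 5*s + 4) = (s - 4)*(s + 4)*(s + 1)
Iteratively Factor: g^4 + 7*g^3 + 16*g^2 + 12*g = (g + 2)*(g^3 + 5*g^2 + 6*g) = (g + 2)^2*(g^2 + 3*g) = (g + 2)^2*(g + 3)*(g)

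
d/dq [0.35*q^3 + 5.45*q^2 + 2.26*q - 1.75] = 1.05*q^2 + 10.9*q + 2.26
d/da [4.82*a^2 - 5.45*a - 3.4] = 9.64*a - 5.45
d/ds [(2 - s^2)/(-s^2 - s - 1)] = (s^2 + 6*s + 2)/(s^4 + 2*s^3 + 3*s^2 + 2*s + 1)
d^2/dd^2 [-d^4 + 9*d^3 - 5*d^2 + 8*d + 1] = -12*d^2 + 54*d - 10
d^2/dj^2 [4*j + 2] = 0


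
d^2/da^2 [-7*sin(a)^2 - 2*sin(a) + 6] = 2*sin(a) - 14*cos(2*a)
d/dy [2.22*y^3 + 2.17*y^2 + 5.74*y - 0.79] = 6.66*y^2 + 4.34*y + 5.74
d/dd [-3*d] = -3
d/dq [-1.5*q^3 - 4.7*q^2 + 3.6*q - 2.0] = -4.5*q^2 - 9.4*q + 3.6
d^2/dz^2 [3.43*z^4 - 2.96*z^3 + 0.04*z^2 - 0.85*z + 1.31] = 41.16*z^2 - 17.76*z + 0.08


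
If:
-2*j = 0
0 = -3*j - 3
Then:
No Solution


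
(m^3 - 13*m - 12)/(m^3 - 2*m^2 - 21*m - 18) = (m - 4)/(m - 6)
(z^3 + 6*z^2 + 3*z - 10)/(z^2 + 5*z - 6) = (z^2 + 7*z + 10)/(z + 6)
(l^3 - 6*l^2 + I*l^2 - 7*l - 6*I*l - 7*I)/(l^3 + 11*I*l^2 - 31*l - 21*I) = (l^2 - 6*l - 7)/(l^2 + 10*I*l - 21)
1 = 1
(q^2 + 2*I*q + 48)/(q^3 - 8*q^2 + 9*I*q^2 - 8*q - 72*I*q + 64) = (q - 6*I)/(q^2 + q*(-8 + I) - 8*I)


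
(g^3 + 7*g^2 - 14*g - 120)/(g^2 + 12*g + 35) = (g^2 + 2*g - 24)/(g + 7)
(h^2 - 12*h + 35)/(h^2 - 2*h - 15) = (h - 7)/(h + 3)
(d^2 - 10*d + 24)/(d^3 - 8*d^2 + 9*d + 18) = (d - 4)/(d^2 - 2*d - 3)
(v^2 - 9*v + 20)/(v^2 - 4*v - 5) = (v - 4)/(v + 1)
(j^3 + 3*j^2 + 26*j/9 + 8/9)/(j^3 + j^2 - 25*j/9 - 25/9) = (9*j^2 + 18*j + 8)/(9*j^2 - 25)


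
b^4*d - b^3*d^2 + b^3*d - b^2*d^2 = b^2*(b - d)*(b*d + d)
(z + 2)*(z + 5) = z^2 + 7*z + 10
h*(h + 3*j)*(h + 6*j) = h^3 + 9*h^2*j + 18*h*j^2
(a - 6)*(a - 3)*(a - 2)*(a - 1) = a^4 - 12*a^3 + 47*a^2 - 72*a + 36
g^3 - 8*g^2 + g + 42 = (g - 7)*(g - 3)*(g + 2)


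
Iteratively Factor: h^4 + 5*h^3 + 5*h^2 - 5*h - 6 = (h + 2)*(h^3 + 3*h^2 - h - 3) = (h - 1)*(h + 2)*(h^2 + 4*h + 3) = (h - 1)*(h + 2)*(h + 3)*(h + 1)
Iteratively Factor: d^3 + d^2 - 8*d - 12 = (d + 2)*(d^2 - d - 6) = (d - 3)*(d + 2)*(d + 2)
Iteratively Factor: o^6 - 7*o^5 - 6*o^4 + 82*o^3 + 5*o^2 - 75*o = (o - 1)*(o^5 - 6*o^4 - 12*o^3 + 70*o^2 + 75*o) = o*(o - 1)*(o^4 - 6*o^3 - 12*o^2 + 70*o + 75) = o*(o - 5)*(o - 1)*(o^3 - o^2 - 17*o - 15) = o*(o - 5)*(o - 1)*(o + 1)*(o^2 - 2*o - 15) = o*(o - 5)^2*(o - 1)*(o + 1)*(o + 3)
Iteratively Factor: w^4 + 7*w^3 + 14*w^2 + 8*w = (w + 4)*(w^3 + 3*w^2 + 2*w) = w*(w + 4)*(w^2 + 3*w + 2) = w*(w + 2)*(w + 4)*(w + 1)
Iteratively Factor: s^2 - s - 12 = (s + 3)*(s - 4)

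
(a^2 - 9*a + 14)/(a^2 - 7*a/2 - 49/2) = 2*(a - 2)/(2*a + 7)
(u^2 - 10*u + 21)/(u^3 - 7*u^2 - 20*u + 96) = (u - 7)/(u^2 - 4*u - 32)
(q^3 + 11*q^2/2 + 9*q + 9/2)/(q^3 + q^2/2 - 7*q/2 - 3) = (q + 3)/(q - 2)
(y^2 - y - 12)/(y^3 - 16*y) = (y + 3)/(y*(y + 4))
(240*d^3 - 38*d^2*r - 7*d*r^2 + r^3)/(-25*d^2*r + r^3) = (-48*d^2 - 2*d*r + r^2)/(r*(5*d + r))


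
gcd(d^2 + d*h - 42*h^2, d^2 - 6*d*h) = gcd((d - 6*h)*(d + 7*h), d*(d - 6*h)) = d - 6*h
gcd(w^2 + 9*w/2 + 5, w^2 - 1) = 1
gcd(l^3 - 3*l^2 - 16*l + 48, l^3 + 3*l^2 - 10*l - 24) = l^2 + l - 12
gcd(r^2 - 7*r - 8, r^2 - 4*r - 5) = r + 1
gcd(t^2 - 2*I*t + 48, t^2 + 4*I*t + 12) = t + 6*I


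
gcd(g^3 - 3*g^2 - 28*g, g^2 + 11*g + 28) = g + 4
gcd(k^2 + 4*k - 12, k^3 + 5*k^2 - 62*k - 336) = k + 6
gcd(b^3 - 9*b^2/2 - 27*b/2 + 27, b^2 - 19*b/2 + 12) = b - 3/2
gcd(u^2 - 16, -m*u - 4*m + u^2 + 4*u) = u + 4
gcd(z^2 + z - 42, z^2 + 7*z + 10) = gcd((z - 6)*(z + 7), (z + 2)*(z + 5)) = 1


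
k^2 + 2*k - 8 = (k - 2)*(k + 4)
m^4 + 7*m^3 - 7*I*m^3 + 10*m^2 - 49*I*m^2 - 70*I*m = m*(m + 2)*(m + 5)*(m - 7*I)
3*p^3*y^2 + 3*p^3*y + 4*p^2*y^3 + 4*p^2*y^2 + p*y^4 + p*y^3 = y*(p + y)*(3*p + y)*(p*y + p)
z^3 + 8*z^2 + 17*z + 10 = (z + 1)*(z + 2)*(z + 5)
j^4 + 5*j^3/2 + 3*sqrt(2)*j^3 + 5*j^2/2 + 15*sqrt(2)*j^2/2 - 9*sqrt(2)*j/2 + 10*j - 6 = (j - 1/2)*(j + 3)*(j + sqrt(2))*(j + 2*sqrt(2))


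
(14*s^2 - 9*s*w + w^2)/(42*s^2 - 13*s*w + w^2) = (2*s - w)/(6*s - w)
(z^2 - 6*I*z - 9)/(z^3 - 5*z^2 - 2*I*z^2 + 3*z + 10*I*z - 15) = (z - 3*I)/(z^2 + z*(-5 + I) - 5*I)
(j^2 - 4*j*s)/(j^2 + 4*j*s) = (j - 4*s)/(j + 4*s)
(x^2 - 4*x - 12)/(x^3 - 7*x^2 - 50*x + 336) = (x + 2)/(x^2 - x - 56)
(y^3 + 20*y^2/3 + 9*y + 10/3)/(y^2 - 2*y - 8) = (3*y^3 + 20*y^2 + 27*y + 10)/(3*(y^2 - 2*y - 8))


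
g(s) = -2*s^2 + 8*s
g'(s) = 8 - 4*s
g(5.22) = -12.74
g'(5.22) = -12.88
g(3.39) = 4.14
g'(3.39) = -5.56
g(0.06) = 0.47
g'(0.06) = 7.76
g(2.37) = 7.73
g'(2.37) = -1.48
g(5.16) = -11.97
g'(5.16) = -12.64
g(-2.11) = -25.78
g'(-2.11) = 16.44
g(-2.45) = -31.60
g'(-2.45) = 17.80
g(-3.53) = -53.16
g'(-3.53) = 22.12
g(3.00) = 6.00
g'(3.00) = -4.00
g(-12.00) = -384.00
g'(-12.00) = 56.00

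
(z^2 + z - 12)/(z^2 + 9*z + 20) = (z - 3)/(z + 5)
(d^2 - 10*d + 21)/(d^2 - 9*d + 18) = (d - 7)/(d - 6)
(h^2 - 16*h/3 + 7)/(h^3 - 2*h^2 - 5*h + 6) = (h - 7/3)/(h^2 + h - 2)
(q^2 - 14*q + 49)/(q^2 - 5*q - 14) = (q - 7)/(q + 2)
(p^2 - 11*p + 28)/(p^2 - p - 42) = (p - 4)/(p + 6)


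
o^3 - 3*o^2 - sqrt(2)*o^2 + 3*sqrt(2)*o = o*(o - 3)*(o - sqrt(2))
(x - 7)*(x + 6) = x^2 - x - 42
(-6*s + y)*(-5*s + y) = 30*s^2 - 11*s*y + y^2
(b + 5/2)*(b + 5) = b^2 + 15*b/2 + 25/2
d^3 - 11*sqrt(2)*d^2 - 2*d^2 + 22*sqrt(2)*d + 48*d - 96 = (d - 2)*(d - 8*sqrt(2))*(d - 3*sqrt(2))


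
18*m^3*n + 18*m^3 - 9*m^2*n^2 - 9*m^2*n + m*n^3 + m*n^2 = (-6*m + n)*(-3*m + n)*(m*n + m)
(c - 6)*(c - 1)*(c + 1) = c^3 - 6*c^2 - c + 6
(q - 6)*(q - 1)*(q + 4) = q^3 - 3*q^2 - 22*q + 24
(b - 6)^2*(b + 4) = b^3 - 8*b^2 - 12*b + 144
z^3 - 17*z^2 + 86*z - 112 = (z - 8)*(z - 7)*(z - 2)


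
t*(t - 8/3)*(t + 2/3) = t^3 - 2*t^2 - 16*t/9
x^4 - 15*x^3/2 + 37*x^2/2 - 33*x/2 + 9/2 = (x - 3)^2*(x - 1)*(x - 1/2)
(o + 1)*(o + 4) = o^2 + 5*o + 4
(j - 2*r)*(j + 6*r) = j^2 + 4*j*r - 12*r^2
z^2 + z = z*(z + 1)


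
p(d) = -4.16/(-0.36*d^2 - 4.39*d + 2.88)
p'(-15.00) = 0.18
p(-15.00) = 0.34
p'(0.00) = -2.20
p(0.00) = -1.44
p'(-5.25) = -0.01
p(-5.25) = -0.26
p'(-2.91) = -0.06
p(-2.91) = -0.33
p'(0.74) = -63.98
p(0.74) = 7.35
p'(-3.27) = -0.05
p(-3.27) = -0.31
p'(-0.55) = -0.62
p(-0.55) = -0.80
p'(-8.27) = 0.03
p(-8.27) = -0.29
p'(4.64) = -0.05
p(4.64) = 0.16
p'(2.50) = -0.24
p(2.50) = 0.40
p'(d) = -4.16*(0.72*d + 4.39)/(-0.36*d^2 - 4.39*d + 2.88)^2 = (-2.9952*d - 18.2624)/(0.36*d^2 + 4.39*d - 2.88)^2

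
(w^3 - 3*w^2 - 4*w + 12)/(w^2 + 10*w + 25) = (w^3 - 3*w^2 - 4*w + 12)/(w^2 + 10*w + 25)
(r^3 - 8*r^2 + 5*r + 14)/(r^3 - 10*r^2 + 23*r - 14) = (r + 1)/(r - 1)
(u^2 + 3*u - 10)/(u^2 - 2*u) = (u + 5)/u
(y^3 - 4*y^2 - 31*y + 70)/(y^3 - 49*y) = (y^2 + 3*y - 10)/(y*(y + 7))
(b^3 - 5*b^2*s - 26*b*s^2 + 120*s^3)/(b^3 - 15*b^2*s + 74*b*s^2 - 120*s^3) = (-b - 5*s)/(-b + 5*s)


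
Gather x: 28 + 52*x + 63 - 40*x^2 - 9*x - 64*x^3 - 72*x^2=-64*x^3 - 112*x^2 + 43*x + 91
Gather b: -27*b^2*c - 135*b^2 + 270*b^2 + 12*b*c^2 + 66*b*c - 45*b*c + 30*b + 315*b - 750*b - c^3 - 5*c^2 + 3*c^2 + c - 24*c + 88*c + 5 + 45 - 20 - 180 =b^2*(135 - 27*c) + b*(12*c^2 + 21*c - 405) - c^3 - 2*c^2 + 65*c - 150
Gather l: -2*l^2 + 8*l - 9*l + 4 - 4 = -2*l^2 - l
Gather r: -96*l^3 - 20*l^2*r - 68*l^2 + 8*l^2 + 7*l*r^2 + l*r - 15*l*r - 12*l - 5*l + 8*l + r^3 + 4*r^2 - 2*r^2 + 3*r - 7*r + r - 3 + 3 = -96*l^3 - 60*l^2 - 9*l + r^3 + r^2*(7*l + 2) + r*(-20*l^2 - 14*l - 3)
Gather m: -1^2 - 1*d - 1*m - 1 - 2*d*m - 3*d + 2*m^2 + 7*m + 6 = -4*d + 2*m^2 + m*(6 - 2*d) + 4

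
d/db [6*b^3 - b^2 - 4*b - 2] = 18*b^2 - 2*b - 4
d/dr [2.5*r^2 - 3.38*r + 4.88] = 5.0*r - 3.38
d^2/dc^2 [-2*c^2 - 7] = -4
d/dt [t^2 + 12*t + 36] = 2*t + 12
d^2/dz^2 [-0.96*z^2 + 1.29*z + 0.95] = -1.92000000000000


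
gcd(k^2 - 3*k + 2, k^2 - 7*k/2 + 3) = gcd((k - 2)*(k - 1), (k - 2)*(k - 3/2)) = k - 2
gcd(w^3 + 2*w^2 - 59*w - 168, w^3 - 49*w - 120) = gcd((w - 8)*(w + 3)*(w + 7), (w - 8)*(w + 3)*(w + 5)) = w^2 - 5*w - 24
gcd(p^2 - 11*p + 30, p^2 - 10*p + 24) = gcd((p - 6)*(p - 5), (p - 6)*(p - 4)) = p - 6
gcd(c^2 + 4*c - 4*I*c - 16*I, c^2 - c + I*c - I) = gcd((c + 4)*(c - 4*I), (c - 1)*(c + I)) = 1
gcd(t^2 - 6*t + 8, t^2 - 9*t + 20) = t - 4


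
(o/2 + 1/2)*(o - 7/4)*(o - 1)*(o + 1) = o^4/2 - 3*o^3/8 - 11*o^2/8 + 3*o/8 + 7/8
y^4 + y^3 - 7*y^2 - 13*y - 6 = (y - 3)*(y + 1)^2*(y + 2)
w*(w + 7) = w^2 + 7*w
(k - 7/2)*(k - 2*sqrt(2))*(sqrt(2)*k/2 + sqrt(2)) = sqrt(2)*k^3/2 - 2*k^2 - 3*sqrt(2)*k^2/4 - 7*sqrt(2)*k/2 + 3*k + 14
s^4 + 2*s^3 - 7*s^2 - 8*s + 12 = (s - 2)*(s - 1)*(s + 2)*(s + 3)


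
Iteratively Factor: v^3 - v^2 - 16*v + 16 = (v - 4)*(v^2 + 3*v - 4) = (v - 4)*(v + 4)*(v - 1)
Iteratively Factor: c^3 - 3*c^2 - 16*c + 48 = (c + 4)*(c^2 - 7*c + 12) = (c - 3)*(c + 4)*(c - 4)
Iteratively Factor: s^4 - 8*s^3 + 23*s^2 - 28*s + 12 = (s - 2)*(s^3 - 6*s^2 + 11*s - 6) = (s - 2)^2*(s^2 - 4*s + 3) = (s - 3)*(s - 2)^2*(s - 1)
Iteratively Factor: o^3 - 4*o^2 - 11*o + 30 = (o - 5)*(o^2 + o - 6) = (o - 5)*(o + 3)*(o - 2)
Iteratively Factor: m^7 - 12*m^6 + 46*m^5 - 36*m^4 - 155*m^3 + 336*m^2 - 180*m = (m - 1)*(m^6 - 11*m^5 + 35*m^4 - m^3 - 156*m^2 + 180*m) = (m - 3)*(m - 1)*(m^5 - 8*m^4 + 11*m^3 + 32*m^2 - 60*m) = (m - 3)*(m - 2)*(m - 1)*(m^4 - 6*m^3 - m^2 + 30*m) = (m - 3)^2*(m - 2)*(m - 1)*(m^3 - 3*m^2 - 10*m) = m*(m - 3)^2*(m - 2)*(m - 1)*(m^2 - 3*m - 10) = m*(m - 5)*(m - 3)^2*(m - 2)*(m - 1)*(m + 2)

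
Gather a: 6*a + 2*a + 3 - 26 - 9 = 8*a - 32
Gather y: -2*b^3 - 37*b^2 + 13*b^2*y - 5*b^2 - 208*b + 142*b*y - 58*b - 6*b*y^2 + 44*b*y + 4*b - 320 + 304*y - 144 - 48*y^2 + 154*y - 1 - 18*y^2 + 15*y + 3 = -2*b^3 - 42*b^2 - 262*b + y^2*(-6*b - 66) + y*(13*b^2 + 186*b + 473) - 462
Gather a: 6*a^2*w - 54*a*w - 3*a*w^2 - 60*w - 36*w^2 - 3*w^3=6*a^2*w + a*(-3*w^2 - 54*w) - 3*w^3 - 36*w^2 - 60*w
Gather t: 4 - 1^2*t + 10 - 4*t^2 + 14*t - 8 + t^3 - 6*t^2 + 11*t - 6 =t^3 - 10*t^2 + 24*t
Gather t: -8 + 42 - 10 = 24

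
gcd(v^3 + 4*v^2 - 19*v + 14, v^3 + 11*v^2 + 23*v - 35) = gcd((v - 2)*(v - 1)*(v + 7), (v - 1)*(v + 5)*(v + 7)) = v^2 + 6*v - 7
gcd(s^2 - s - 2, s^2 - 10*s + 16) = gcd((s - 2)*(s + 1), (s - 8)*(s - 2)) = s - 2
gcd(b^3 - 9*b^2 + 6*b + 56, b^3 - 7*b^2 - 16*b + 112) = b^2 - 11*b + 28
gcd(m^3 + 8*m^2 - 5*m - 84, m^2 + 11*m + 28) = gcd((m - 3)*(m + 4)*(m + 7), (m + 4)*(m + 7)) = m^2 + 11*m + 28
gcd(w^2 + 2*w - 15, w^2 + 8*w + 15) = w + 5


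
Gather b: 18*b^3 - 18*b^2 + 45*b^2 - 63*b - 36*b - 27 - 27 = 18*b^3 + 27*b^2 - 99*b - 54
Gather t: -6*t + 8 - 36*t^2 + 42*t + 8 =-36*t^2 + 36*t + 16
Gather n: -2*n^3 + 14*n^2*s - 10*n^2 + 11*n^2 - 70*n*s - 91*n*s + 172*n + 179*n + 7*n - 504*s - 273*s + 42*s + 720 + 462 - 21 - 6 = -2*n^3 + n^2*(14*s + 1) + n*(358 - 161*s) - 735*s + 1155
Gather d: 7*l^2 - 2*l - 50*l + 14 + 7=7*l^2 - 52*l + 21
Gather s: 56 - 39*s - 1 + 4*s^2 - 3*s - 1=4*s^2 - 42*s + 54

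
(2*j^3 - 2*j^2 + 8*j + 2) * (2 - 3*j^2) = -6*j^5 + 6*j^4 - 20*j^3 - 10*j^2 + 16*j + 4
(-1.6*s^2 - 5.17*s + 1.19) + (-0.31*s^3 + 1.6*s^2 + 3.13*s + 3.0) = -0.31*s^3 - 2.04*s + 4.19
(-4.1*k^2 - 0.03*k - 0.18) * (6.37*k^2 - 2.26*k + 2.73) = -26.117*k^4 + 9.0749*k^3 - 12.2718*k^2 + 0.3249*k - 0.4914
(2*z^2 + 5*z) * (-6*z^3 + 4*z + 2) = -12*z^5 - 30*z^4 + 8*z^3 + 24*z^2 + 10*z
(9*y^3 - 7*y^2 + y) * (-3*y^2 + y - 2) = -27*y^5 + 30*y^4 - 28*y^3 + 15*y^2 - 2*y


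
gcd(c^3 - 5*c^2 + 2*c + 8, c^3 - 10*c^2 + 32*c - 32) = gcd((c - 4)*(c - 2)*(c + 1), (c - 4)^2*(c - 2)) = c^2 - 6*c + 8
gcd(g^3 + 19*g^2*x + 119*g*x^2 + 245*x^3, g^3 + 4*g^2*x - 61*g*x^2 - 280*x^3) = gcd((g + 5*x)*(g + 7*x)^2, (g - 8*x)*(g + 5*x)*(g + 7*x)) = g^2 + 12*g*x + 35*x^2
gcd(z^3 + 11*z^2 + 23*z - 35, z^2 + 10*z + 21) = z + 7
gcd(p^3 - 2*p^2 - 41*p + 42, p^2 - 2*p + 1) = p - 1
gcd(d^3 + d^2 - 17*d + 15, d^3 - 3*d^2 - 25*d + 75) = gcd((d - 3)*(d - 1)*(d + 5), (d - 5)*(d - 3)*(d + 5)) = d^2 + 2*d - 15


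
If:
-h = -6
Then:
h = 6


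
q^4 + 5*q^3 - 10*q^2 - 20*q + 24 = (q - 2)*(q - 1)*(q + 2)*(q + 6)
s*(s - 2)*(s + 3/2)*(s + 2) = s^4 + 3*s^3/2 - 4*s^2 - 6*s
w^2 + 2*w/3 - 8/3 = (w - 4/3)*(w + 2)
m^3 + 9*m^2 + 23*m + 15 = (m + 1)*(m + 3)*(m + 5)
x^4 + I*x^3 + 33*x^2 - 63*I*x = x*(x - 3*I)^2*(x + 7*I)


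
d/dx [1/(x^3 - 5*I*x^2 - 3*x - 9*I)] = (-3*x^2 + 10*I*x + 3)/(-x^3 + 5*I*x^2 + 3*x + 9*I)^2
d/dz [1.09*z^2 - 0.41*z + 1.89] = 2.18*z - 0.41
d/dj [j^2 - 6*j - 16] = 2*j - 6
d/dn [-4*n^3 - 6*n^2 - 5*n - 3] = -12*n^2 - 12*n - 5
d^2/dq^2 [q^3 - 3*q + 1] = 6*q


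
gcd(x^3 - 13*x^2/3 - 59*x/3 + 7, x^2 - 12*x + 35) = x - 7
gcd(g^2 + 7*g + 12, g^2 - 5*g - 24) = g + 3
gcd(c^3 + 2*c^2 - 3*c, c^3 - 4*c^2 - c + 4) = c - 1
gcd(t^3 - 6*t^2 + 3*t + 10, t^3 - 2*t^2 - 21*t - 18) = t + 1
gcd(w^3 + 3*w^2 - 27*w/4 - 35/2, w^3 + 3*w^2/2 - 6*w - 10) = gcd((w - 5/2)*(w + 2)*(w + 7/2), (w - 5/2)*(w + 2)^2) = w^2 - w/2 - 5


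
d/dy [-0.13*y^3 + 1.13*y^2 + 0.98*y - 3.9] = -0.39*y^2 + 2.26*y + 0.98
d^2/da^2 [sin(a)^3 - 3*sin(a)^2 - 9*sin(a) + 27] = -9*sin(a)^3 + 12*sin(a)^2 + 15*sin(a) - 6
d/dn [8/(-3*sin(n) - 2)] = 24*cos(n)/(3*sin(n) + 2)^2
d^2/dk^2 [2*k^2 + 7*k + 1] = 4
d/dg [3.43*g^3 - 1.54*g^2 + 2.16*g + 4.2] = 10.29*g^2 - 3.08*g + 2.16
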